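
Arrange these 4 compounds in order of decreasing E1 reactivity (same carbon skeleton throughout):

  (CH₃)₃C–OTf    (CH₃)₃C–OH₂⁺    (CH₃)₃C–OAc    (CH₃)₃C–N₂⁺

Same R in every case — rank the leaving groups.
The more stable X⁻ (or X) is on its own — i.e. the weaker a base it is — the better a leaving group it makes.
(CH₃)₃C–N₂⁺ loses N₂: no meaningful conjugate acid; N₂ departs as an exceptionally stable neutral molecule
(CH₃)₃C–OTf loses OTf⁻: pKₐ(CF₃SO₃H (triflic acid)) ≈ -14
(CH₃)₃C–OH₂⁺ loses H₂O: pKₐ(H₃O⁺) ≈ -1.7
(CH₃)₃C–OAc loses AcO⁻: pKₐ(CH₃COOH) ≈ 4.8

(CH₃)₃C–N₂⁺ > (CH₃)₃C–OTf > (CH₃)₃C–OH₂⁺ > (CH₃)₃C–OAc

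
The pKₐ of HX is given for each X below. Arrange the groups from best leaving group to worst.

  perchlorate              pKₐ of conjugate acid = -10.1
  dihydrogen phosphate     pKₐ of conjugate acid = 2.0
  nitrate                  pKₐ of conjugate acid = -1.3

Lower conjugate-acid pKₐ ⇒ weaker base ⇒ better leaving group.
Sorting by the given values: perchlorate (-10.1), nitrate (-1.3), dihydrogen phosphate (2.0).

perchlorate > nitrate > dihydrogen phosphate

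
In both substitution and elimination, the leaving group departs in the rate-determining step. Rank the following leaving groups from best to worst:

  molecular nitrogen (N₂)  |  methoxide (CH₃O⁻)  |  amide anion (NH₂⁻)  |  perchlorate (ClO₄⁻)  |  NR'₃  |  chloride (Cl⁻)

The more stable X⁻ (or X) is on its own — i.e. the weaker a base it is — the better a leaving group it makes.
molecular nitrogen (N₂): no meaningful conjugate acid; N₂ departs as an exceptionally stable neutral molecule
perchlorate (ClO₄⁻): pKₐ(HClO₄) ≈ -10
chloride (Cl⁻): pKₐ(HCl) ≈ -7 — moderately weak base
NR'₃: pKₐ(R'₃NH⁺) ≈ 10.7
methoxide (CH₃O⁻): pKₐ(CH₃OH) ≈ 15.5
amide anion (NH₂⁻): pKₐ(NH₃) ≈ 38

molecular nitrogen (N₂) > perchlorate (ClO₄⁻) > chloride (Cl⁻) > NR'₃ > methoxide (CH₃O⁻) > amide anion (NH₂⁻)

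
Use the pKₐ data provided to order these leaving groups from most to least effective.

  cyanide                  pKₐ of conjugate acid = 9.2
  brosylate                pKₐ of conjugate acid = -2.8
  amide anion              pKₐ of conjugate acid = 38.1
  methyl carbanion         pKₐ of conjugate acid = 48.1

Lower conjugate-acid pKₐ ⇒ weaker base ⇒ better leaving group.
Sorting by the given values: brosylate (-2.8), cyanide (9.2), amide anion (38.1), methyl carbanion (48.1).

brosylate > cyanide > amide anion > methyl carbanion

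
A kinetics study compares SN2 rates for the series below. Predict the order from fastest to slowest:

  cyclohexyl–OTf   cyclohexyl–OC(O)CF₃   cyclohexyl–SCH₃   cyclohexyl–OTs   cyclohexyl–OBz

The skeletons are identical, so relative rate is governed entirely by leaving-group ability.
The more stable X⁻ (or X) is on its own — i.e. the weaker a base it is — the better a leaving group it makes.
cyclohexyl–OTf loses OTf⁻: pKₐ(CF₃SO₃H (triflic acid)) ≈ -14
cyclohexyl–OTs loses OTs⁻: pKₐ(p-CH₃C₆H₄SO₃H (TsOH)) ≈ -2.8
cyclohexyl–OC(O)CF₃ loses CF₃COO⁻: pKₐ(CF₃COOH) ≈ 0.2
cyclohexyl–OBz loses PhCOO⁻: pKₐ(C₆H₅COOH) ≈ 4.2
cyclohexyl–SCH₃ loses RS⁻: pKₐ(RSH (a thiol)) ≈ 10.5

cyclohexyl–OTf > cyclohexyl–OTs > cyclohexyl–OC(O)CF₃ > cyclohexyl–OBz > cyclohexyl–SCH₃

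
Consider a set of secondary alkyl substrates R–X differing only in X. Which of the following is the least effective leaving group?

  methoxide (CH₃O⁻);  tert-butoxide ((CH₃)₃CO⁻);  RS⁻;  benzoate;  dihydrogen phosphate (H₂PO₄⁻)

Rank by basicity of the departing species: weakest base leaves most easily.
dihydrogen phosphate (H₂PO₄⁻): pKₐ(H₃PO₄) ≈ 2.1
benzoate: pKₐ(C₆H₅COOH) ≈ 4.2
RS⁻: pKₐ(RSH (a thiol)) ≈ 10.5
methoxide (CH₃O⁻): pKₐ(CH₃OH) ≈ 15.5
tert-butoxide ((CH₃)₃CO⁻): pKₐ(t-BuOH) ≈ 18

tert-butoxide ((CH₃)₃CO⁻)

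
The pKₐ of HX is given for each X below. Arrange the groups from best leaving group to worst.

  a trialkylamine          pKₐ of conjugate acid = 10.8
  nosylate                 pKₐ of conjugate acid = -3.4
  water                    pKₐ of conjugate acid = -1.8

Lower conjugate-acid pKₐ ⇒ weaker base ⇒ better leaving group.
Sorting by the given values: nosylate (-3.4), water (-1.8), a trialkylamine (10.8).

nosylate > water > a trialkylamine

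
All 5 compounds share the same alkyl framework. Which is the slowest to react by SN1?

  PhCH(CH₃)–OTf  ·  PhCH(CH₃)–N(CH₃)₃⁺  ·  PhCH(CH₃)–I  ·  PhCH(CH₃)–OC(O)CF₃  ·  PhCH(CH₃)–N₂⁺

PhCH(CH₃)–N(CH₃)₃⁺

Same R in every case — rank the leaving groups.
A good leaving group is a weak base: the lower the pKₐ of its conjugate acid, the more readily it departs.
PhCH(CH₃)–N₂⁺ loses N₂: no meaningful conjugate acid; N₂ departs as an exceptionally stable neutral molecule
PhCH(CH₃)–OTf loses OTf⁻: pKₐ(CF₃SO₃H (triflic acid)) ≈ -14
PhCH(CH₃)–I loses I⁻: pKₐ(HI) ≈ -10
PhCH(CH₃)–OC(O)CF₃ loses CF₃COO⁻: pKₐ(CF₃COOH) ≈ 0.2
PhCH(CH₃)–N(CH₃)₃⁺ loses NR'₃: pKₐ(R'₃NH⁺) ≈ 10.7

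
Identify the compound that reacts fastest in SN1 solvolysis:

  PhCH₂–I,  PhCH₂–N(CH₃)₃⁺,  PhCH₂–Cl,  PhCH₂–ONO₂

PhCH₂–I

With the same alkyl group throughout, only the leaving group differentiates the rates.
The more stable X⁻ (or X) is on its own — i.e. the weaker a base it is — the better a leaving group it makes.
PhCH₂–I loses I⁻: pKₐ(HI) ≈ -10
PhCH₂–Cl loses Cl⁻: pKₐ(HCl) ≈ -7
PhCH₂–ONO₂ loses NO₃⁻: pKₐ(HNO₃) ≈ -1.3
PhCH₂–N(CH₃)₃⁺ loses NR'₃: pKₐ(R'₃NH⁺) ≈ 10.7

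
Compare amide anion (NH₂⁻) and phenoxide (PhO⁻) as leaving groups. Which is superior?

phenoxide (PhO⁻)

phenoxide (PhO⁻) is the better leaving group.
pKₐ(C₆H₅OH (phenol)) ≈ 10 versus pKₐ(NH₃) ≈ 38: phenoxide (PhO⁻) is the much weaker base.
Resonance into the ring helps, but still a poor LG.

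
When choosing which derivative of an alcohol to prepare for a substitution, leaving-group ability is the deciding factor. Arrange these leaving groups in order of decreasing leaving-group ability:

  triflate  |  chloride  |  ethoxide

triflate > chloride > ethoxide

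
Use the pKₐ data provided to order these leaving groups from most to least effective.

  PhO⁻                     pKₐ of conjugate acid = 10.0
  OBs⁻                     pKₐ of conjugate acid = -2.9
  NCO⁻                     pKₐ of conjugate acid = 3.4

Lower conjugate-acid pKₐ ⇒ weaker base ⇒ better leaving group.
Sorting by the given values: OBs⁻ (-2.9), NCO⁻ (3.4), PhO⁻ (10.0).

OBs⁻ > NCO⁻ > PhO⁻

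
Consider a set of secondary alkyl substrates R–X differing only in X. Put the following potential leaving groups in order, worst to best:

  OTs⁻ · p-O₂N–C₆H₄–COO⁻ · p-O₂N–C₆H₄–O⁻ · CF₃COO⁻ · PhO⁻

OTs⁻: pKₐ(p-CH₃C₆H₄SO₃H (TsOH)) ≈ -2.8
CF₃COO⁻: pKₐ(CF₃COOH) ≈ 0.2
p-O₂N–C₆H₄–COO⁻: pKₐ(p-nitrobenzoic acid) ≈ 3.4
p-O₂N–C₆H₄–O⁻: pKₐ(p-nitrophenol) ≈ 7.2 — nitro group delocalises the charge; the classic chromogenic LG
PhO⁻: pKₐ(C₆H₅OH (phenol)) ≈ 10
The question asks for worst first, so the sequence is read in increasing leaving-group ability.

PhO⁻ < p-O₂N–C₆H₄–O⁻ < p-O₂N–C₆H₄–COO⁻ < CF₃COO⁻ < OTs⁻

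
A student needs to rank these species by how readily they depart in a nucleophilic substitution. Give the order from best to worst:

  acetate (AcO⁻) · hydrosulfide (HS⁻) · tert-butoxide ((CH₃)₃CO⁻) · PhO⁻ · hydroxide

acetate (AcO⁻) > hydrosulfide (HS⁻) > PhO⁻ > hydroxide > tert-butoxide ((CH₃)₃CO⁻)

Leaving-group ability tracks the stability of the departed species; conjugate-acid pKₐ is the usual yardstick (lower pKₐ → better LG).
acetate (AcO⁻): pKₐ(CH₃COOH) ≈ 4.8
hydrosulfide (HS⁻): pKₐ(H₂S) ≈ 7 — larger and more polarisable than the oxygen analogue
PhO⁻: pKₐ(C₆H₅OH (phenol)) ≈ 10
hydroxide: pKₐ(H₂O) ≈ 15.7 — strong base; essentially never leaves without prior activation
tert-butoxide ((CH₃)₃CO⁻): pKₐ(t-BuOH) ≈ 18 — bulky, strongly basic alkoxide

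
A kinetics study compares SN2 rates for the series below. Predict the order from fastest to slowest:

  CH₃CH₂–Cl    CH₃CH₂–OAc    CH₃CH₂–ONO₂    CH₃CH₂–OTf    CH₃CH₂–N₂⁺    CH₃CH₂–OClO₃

CH₃CH₂–N₂⁺ > CH₃CH₂–OTf > CH₃CH₂–OClO₃ > CH₃CH₂–Cl > CH₃CH₂–ONO₂ > CH₃CH₂–OAc

With the same alkyl group throughout, only the leaving group differentiates the rates.
The more stable X⁻ (or X) is on its own — i.e. the weaker a base it is — the better a leaving group it makes.
CH₃CH₂–N₂⁺ loses N₂: no meaningful conjugate acid; N₂ departs as an exceptionally stable neutral molecule
CH₃CH₂–OTf loses OTf⁻: pKₐ(CF₃SO₃H (triflic acid)) ≈ -14
CH₃CH₂–OClO₃ loses ClO₄⁻: pKₐ(HClO₄) ≈ -10
CH₃CH₂–Cl loses Cl⁻: pKₐ(HCl) ≈ -7
CH₃CH₂–ONO₂ loses NO₃⁻: pKₐ(HNO₃) ≈ -1.3
CH₃CH₂–OAc loses AcO⁻: pKₐ(CH₃COOH) ≈ 4.8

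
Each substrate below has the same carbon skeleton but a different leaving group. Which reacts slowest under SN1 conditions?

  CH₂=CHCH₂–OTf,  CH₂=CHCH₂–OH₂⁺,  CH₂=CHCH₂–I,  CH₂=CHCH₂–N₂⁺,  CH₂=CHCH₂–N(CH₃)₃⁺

With the same alkyl group throughout, only the leaving group differentiates the rates.
A good leaving group is a weak base: the lower the pKₐ of its conjugate acid, the more readily it departs.
CH₂=CHCH₂–N₂⁺ loses N₂: no meaningful conjugate acid; N₂ departs as an exceptionally stable neutral molecule
CH₂=CHCH₂–OTf loses OTf⁻: pKₐ(CF₃SO₃H (triflic acid)) ≈ -14
CH₂=CHCH₂–I loses I⁻: pKₐ(HI) ≈ -10
CH₂=CHCH₂–OH₂⁺ loses H₂O: pKₐ(H₃O⁺) ≈ -1.7
CH₂=CHCH₂–N(CH₃)₃⁺ loses NR'₃: pKₐ(R'₃NH⁺) ≈ 10.7

CH₂=CHCH₂–N(CH₃)₃⁺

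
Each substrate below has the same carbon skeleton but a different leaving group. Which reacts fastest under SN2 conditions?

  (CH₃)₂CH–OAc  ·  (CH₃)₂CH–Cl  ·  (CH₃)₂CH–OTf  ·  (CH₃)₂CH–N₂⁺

(CH₃)₂CH–N₂⁺

The skeletons are identical, so relative rate is governed entirely by leaving-group ability.
The more stable X⁻ (or X) is on its own — i.e. the weaker a base it is — the better a leaving group it makes.
(CH₃)₂CH–N₂⁺ loses N₂: no meaningful conjugate acid; N₂ departs as an exceptionally stable neutral molecule
(CH₃)₂CH–OTf loses OTf⁻: pKₐ(CF₃SO₃H (triflic acid)) ≈ -14
(CH₃)₂CH–Cl loses Cl⁻: pKₐ(HCl) ≈ -7
(CH₃)₂CH–OAc loses AcO⁻: pKₐ(CH₃COOH) ≈ 4.8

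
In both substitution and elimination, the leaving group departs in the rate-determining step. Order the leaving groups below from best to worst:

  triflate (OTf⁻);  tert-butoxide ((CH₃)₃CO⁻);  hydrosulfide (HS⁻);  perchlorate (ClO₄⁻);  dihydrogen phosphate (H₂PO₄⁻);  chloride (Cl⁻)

triflate (OTf⁻) > perchlorate (ClO₄⁻) > chloride (Cl⁻) > dihydrogen phosphate (H₂PO₄⁻) > hydrosulfide (HS⁻) > tert-butoxide ((CH₃)₃CO⁻)

Leaving-group ability tracks the stability of the departed species; conjugate-acid pKₐ is the usual yardstick (lower pKₐ → better LG).
triflate (OTf⁻): pKₐ(CF₃SO₃H (triflic acid)) ≈ -14 — charge spread over three oxygens and a CF₃ group; the premier leaving group in synthesis
perchlorate (ClO₄⁻): pKₐ(HClO₄) ≈ -10 — extremely weak base; rarely used for safety reasons
chloride (Cl⁻): pKₐ(HCl) ≈ -7
dihydrogen phosphate (H₂PO₄⁻): pKₐ(H₃PO₄) ≈ 2.1 — moderate base; biological leaving group after further activation
hydrosulfide (HS⁻): pKₐ(H₂S) ≈ 7 — larger and more polarisable than the oxygen analogue
tert-butoxide ((CH₃)₃CO⁻): pKₐ(t-BuOH) ≈ 18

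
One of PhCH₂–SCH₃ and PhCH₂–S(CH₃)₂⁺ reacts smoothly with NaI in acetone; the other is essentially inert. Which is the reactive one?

PhCH₂–S(CH₃)₂⁺

From PhCH₂–SCH₃ the departing group would be RS⁻ (pKₐ(RSH (a thiol)) ≈ 10.5). Moderately basic; rarely leaves without activation.
From PhCH₂–S(CH₃)₂⁺ the leaving group is SR'₂ (pKₐ(R'₂SH⁺) ≈ -7). Neutral; leaves from a sulfonium salt (R–SR'₂⁺).
(In practice PhCH₂–S(CH₃)₂⁺ is made from PhCH₂–SCH₃ by S-methylation with CH₃I, allowing neutral dimethyl sulfide, rather than methanethiolate, to depart.)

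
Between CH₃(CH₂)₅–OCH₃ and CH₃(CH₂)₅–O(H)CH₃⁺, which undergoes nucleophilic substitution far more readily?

From CH₃(CH₂)₅–OCH₃ the departing group would be CH₃O⁻ (pKₐ(CH₃OH) ≈ 15.5). Strong base; alkoxides do not leave unassisted.
From CH₃(CH₂)₅–O(H)CH₃⁺ the leaving group is R'OH (pKₐ(R'OH₂⁺) ≈ -2.4). Neutral; leaves from a protonated ether (an oxonium ion, R–O(H)R'⁺).
(In practice CH₃(CH₂)₅–O(H)CH₃⁺ is made from CH₃(CH₂)₅–OCH₃ by protonation with concentrated HI, allowing neutral methanol, rather than methoxide, to depart.)

CH₃(CH₂)₅–O(H)CH₃⁺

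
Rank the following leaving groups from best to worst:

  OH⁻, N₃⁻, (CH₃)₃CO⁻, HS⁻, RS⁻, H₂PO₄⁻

H₂PO₄⁻ > N₃⁻ > HS⁻ > RS⁻ > OH⁻ > (CH₃)₃CO⁻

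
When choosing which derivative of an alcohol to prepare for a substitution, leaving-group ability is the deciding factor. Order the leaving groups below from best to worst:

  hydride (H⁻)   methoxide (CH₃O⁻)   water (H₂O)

The more stable X⁻ (or X) is on its own — i.e. the weaker a base it is — the better a leaving group it makes.
water (H₂O): pKₐ(H₃O⁺) ≈ -1.7
methoxide (CH₃O⁻): pKₐ(CH₃OH) ≈ 15.5
hydride (H⁻): pKₐ(H₂) ≈ 36

water (H₂O) > methoxide (CH₃O⁻) > hydride (H⁻)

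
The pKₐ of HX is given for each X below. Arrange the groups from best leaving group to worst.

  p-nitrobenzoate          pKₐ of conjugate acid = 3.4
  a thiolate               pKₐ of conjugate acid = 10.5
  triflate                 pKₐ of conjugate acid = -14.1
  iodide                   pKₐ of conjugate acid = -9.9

triflate > iodide > p-nitrobenzoate > a thiolate

Lower conjugate-acid pKₐ ⇒ weaker base ⇒ better leaving group.
Sorting by the given values: triflate (-14.1), iodide (-9.9), p-nitrobenzoate (3.4), a thiolate (10.5).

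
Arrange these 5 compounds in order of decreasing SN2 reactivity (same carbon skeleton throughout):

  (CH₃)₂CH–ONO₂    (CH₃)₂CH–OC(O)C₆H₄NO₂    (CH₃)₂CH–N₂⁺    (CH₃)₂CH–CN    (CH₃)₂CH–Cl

Same R in every case — rank the leaving groups.
Rank by basicity of the departing species: weakest base leaves most easily.
(CH₃)₂CH–N₂⁺ loses N₂: no meaningful conjugate acid; N₂ departs as an exceptionally stable neutral molecule
(CH₃)₂CH–Cl loses Cl⁻: pKₐ(HCl) ≈ -7
(CH₃)₂CH–ONO₂ loses NO₃⁻: pKₐ(HNO₃) ≈ -1.3
(CH₃)₂CH–OC(O)C₆H₄NO₂ loses p-O₂N–C₆H₄–COO⁻: pKₐ(p-nitrobenzoic acid) ≈ 3.4
(CH₃)₂CH–CN loses CN⁻: pKₐ(HCN) ≈ 9.2

(CH₃)₂CH–N₂⁺ > (CH₃)₂CH–Cl > (CH₃)₂CH–ONO₂ > (CH₃)₂CH–OC(O)C₆H₄NO₂ > (CH₃)₂CH–CN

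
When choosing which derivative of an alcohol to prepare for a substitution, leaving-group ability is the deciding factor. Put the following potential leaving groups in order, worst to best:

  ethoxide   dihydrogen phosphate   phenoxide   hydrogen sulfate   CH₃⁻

CH₃⁻ < ethoxide < phenoxide < dihydrogen phosphate < hydrogen sulfate

A good leaving group is a weak base: the lower the pKₐ of its conjugate acid, the more readily it departs.
hydrogen sulfate: pKₐ(H₂SO₄) ≈ -3
dihydrogen phosphate: pKₐ(H₃PO₄) ≈ 2.1
phenoxide: pKₐ(C₆H₅OH (phenol)) ≈ 10 — resonance into the ring helps, but still a poor LG
ethoxide: pKₐ(CH₃CH₂OH) ≈ 16 — strong base; alkoxides do not leave unassisted
CH₃⁻: pKₐ(CH₄) ≈ 48 — unstabilised carbanion; the worst conceivable leaving group
Reversing gives the worst-to-best order requested.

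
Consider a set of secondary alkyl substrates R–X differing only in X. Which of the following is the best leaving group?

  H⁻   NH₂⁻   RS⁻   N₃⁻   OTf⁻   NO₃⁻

OTf⁻

OTf⁻: pKₐ(CF₃SO₃H (triflic acid)) ≈ -14
NO₃⁻: pKₐ(HNO₃) ≈ -1.3
N₃⁻: pKₐ(HN₃) ≈ 4.7
RS⁻: pKₐ(RSH (a thiol)) ≈ 10.5
H⁻: pKₐ(H₂) ≈ 36
NH₂⁻: pKₐ(NH₃) ≈ 38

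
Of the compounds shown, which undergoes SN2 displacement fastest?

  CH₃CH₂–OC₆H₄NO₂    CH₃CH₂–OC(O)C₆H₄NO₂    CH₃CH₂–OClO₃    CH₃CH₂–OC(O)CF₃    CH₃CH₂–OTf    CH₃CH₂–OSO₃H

CH₃CH₂–OTf

With the same alkyl group throughout, only the leaving group differentiates the rates.
Rank by basicity of the departing species: weakest base leaves most easily.
CH₃CH₂–OTf loses OTf⁻: pKₐ(CF₃SO₃H (triflic acid)) ≈ -14
CH₃CH₂–OClO₃ loses ClO₄⁻: pKₐ(HClO₄) ≈ -10
CH₃CH₂–OSO₃H loses HSO₄⁻: pKₐ(H₂SO₄) ≈ -3
CH₃CH₂–OC(O)CF₃ loses CF₃COO⁻: pKₐ(CF₃COOH) ≈ 0.2
CH₃CH₂–OC(O)C₆H₄NO₂ loses p-O₂N–C₆H₄–COO⁻: pKₐ(p-nitrobenzoic acid) ≈ 3.4
CH₃CH₂–OC₆H₄NO₂ loses p-O₂N–C₆H₄–O⁻: pKₐ(p-nitrophenol) ≈ 7.2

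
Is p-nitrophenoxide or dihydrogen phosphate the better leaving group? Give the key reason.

dihydrogen phosphate

dihydrogen phosphate is the better leaving group.
pKₐ(H₃PO₄) ≈ 2.1 versus pKₐ(p-nitrophenol) ≈ 7.2: dihydrogen phosphate is the much weaker base.
Moderate base; biological leaving group after further activation.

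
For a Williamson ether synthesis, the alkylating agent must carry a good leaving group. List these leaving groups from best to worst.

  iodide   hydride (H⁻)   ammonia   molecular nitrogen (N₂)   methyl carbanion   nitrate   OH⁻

molecular nitrogen (N₂) > iodide > nitrate > ammonia > OH⁻ > hydride (H⁻) > methyl carbanion

molecular nitrogen (N₂): no meaningful conjugate acid; N₂ departs as an exceptionally stable neutral molecule
iodide: pKₐ(HI) ≈ -10
nitrate: pKₐ(HNO₃) ≈ -1.3 — resonance-delocalised over three oxygens
ammonia: pKₐ(NH₄⁺) ≈ 9.2 — neutral but moderately basic; leaves from R–NH₃⁺
OH⁻: pKₐ(H₂O) ≈ 15.7 — strong base; essentially never leaves without prior activation
hydride (H⁻): pKₐ(H₂) ≈ 36
methyl carbanion: pKₐ(CH₄) ≈ 48 — unstabilised carbanion; the worst conceivable leaving group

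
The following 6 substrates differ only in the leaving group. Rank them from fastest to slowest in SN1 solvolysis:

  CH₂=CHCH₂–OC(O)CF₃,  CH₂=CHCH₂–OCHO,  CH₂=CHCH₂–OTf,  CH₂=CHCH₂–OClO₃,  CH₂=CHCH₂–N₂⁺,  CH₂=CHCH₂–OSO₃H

The skeletons are identical, so relative rate is governed entirely by leaving-group ability.
Leaving-group ability tracks the stability of the departed species; conjugate-acid pKₐ is the usual yardstick (lower pKₐ → better LG).
CH₂=CHCH₂–N₂⁺ loses N₂: no meaningful conjugate acid; N₂ departs as an exceptionally stable neutral molecule
CH₂=CHCH₂–OTf loses OTf⁻: pKₐ(CF₃SO₃H (triflic acid)) ≈ -14
CH₂=CHCH₂–OClO₃ loses ClO₄⁻: pKₐ(HClO₄) ≈ -10
CH₂=CHCH₂–OSO₃H loses HSO₄⁻: pKₐ(H₂SO₄) ≈ -3
CH₂=CHCH₂–OC(O)CF₃ loses CF₃COO⁻: pKₐ(CF₃COOH) ≈ 0.2
CH₂=CHCH₂–OCHO loses HCOO⁻: pKₐ(HCOOH) ≈ 3.8

CH₂=CHCH₂–N₂⁺ > CH₂=CHCH₂–OTf > CH₂=CHCH₂–OClO₃ > CH₂=CHCH₂–OSO₃H > CH₂=CHCH₂–OC(O)CF₃ > CH₂=CHCH₂–OCHO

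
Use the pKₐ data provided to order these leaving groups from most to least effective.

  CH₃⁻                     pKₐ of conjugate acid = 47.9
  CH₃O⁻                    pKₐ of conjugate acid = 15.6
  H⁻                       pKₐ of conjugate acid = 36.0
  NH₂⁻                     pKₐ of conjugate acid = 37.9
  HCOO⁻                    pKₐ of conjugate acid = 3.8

Lower conjugate-acid pKₐ ⇒ weaker base ⇒ better leaving group.
Sorting by the given values: HCOO⁻ (3.8), CH₃O⁻ (15.6), H⁻ (36.0), NH₂⁻ (37.9), CH₃⁻ (47.9).

HCOO⁻ > CH₃O⁻ > H⁻ > NH₂⁻ > CH₃⁻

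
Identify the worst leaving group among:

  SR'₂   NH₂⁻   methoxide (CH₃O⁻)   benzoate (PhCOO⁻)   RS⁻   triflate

NH₂⁻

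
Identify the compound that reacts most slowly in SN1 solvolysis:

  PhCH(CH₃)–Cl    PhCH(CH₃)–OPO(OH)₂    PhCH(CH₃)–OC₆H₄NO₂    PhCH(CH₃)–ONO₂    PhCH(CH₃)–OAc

PhCH(CH₃)–OC₆H₄NO₂

With the same alkyl group throughout, only the leaving group differentiates the rates.
A good leaving group is a weak base: the lower the pKₐ of its conjugate acid, the more readily it departs.
PhCH(CH₃)–Cl loses Cl⁻: pKₐ(HCl) ≈ -7
PhCH(CH₃)–ONO₂ loses NO₃⁻: pKₐ(HNO₃) ≈ -1.3
PhCH(CH₃)–OPO(OH)₂ loses H₂PO₄⁻: pKₐ(H₃PO₄) ≈ 2.1
PhCH(CH₃)–OAc loses AcO⁻: pKₐ(CH₃COOH) ≈ 4.8
PhCH(CH₃)–OC₆H₄NO₂ loses p-O₂N–C₆H₄–O⁻: pKₐ(p-nitrophenol) ≈ 7.2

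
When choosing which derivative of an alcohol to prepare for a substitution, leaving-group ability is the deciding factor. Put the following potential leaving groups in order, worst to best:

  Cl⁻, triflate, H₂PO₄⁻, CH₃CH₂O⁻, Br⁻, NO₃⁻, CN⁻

CH₃CH₂O⁻ < CN⁻ < H₂PO₄⁻ < NO₃⁻ < Cl⁻ < Br⁻ < triflate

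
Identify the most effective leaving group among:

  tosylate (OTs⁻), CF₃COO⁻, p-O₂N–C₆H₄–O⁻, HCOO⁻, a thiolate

tosylate (OTs⁻)

Rank by basicity of the departing species: weakest base leaves most easily.
tosylate (OTs⁻): pKₐ(p-CH₃C₆H₄SO₃H (TsOH)) ≈ -2.8
CF₃COO⁻: pKₐ(CF₃COOH) ≈ 0.2
HCOO⁻: pKₐ(HCOOH) ≈ 3.8
p-O₂N–C₆H₄–O⁻: pKₐ(p-nitrophenol) ≈ 7.2
a thiolate: pKₐ(RSH (a thiol)) ≈ 10.5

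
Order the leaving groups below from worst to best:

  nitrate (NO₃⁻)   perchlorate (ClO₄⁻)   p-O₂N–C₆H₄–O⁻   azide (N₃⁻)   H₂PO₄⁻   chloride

p-O₂N–C₆H₄–O⁻ < azide (N₃⁻) < H₂PO₄⁻ < nitrate (NO₃⁻) < chloride < perchlorate (ClO₄⁻)

Rank by basicity of the departing species: weakest base leaves most easily.
perchlorate (ClO₄⁻): pKₐ(HClO₄) ≈ -10
chloride: pKₐ(HCl) ≈ -7
nitrate (NO₃⁻): pKₐ(HNO₃) ≈ -1.3
H₂PO₄⁻: pKₐ(H₃PO₄) ≈ 2.1
azide (N₃⁻): pKₐ(HN₃) ≈ 4.7
p-O₂N–C₆H₄–O⁻: pKₐ(p-nitrophenol) ≈ 7.2
Reversing gives the worst-to-best order requested.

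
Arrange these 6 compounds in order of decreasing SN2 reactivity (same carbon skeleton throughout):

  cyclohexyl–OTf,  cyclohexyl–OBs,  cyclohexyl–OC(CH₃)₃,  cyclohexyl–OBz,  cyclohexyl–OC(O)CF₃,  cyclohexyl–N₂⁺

Identical carbon frameworks mean the comparison reduces to leaving-group quality.
The more stable X⁻ (or X) is on its own — i.e. the weaker a base it is — the better a leaving group it makes.
cyclohexyl–N₂⁺ loses N₂: no meaningful conjugate acid; N₂ departs as an exceptionally stable neutral molecule
cyclohexyl–OTf loses OTf⁻: pKₐ(CF₃SO₃H (triflic acid)) ≈ -14
cyclohexyl–OBs loses OBs⁻: pKₐ(p-BrC₆H₄SO₃H) ≈ -2.8
cyclohexyl–OC(O)CF₃ loses CF₃COO⁻: pKₐ(CF₃COOH) ≈ 0.2
cyclohexyl–OBz loses PhCOO⁻: pKₐ(C₆H₅COOH) ≈ 4.2
cyclohexyl–OC(CH₃)₃ loses (CH₃)₃CO⁻: pKₐ(t-BuOH) ≈ 18

cyclohexyl–N₂⁺ > cyclohexyl–OTf > cyclohexyl–OBs > cyclohexyl–OC(O)CF₃ > cyclohexyl–OBz > cyclohexyl–OC(CH₃)₃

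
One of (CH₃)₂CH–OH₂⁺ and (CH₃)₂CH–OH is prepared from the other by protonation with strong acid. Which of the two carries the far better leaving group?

From (CH₃)₂CH–OH the departing group would be OH⁻ (pKₐ(H₂O) ≈ 15.7). Strong base; essentially never leaves without prior activation.
From (CH₃)₂CH–OH₂⁺ the leaving group is H₂O (pKₐ(H₃O⁺) ≈ -1.7). Neutral; leaves from a protonated alcohol (R–OH₂⁺).
Protonation with strong acid works by converting the leaving group from hydroxide to neutral water, making (CH₃)₂CH–OH₂⁺ enormously more reactive.

(CH₃)₂CH–OH₂⁺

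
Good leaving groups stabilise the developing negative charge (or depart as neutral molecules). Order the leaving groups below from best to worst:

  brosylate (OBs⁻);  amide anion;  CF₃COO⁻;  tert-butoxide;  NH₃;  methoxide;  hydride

brosylate (OBs⁻) > CF₃COO⁻ > NH₃ > methoxide > tert-butoxide > hydride > amide anion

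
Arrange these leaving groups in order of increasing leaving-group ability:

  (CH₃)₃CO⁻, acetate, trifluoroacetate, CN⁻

trifluoroacetate: pKₐ(CF₃COOH) ≈ 0.2
acetate: pKₐ(CH₃COOH) ≈ 4.8 — resonance-stabilised but still a weak base
CN⁻: pKₐ(HCN) ≈ 9.2
(CH₃)₃CO⁻: pKₐ(t-BuOH) ≈ 18 — bulky, strongly basic alkoxide
Reversing gives the worst-to-best order requested.

(CH₃)₃CO⁻ < CN⁻ < acetate < trifluoroacetate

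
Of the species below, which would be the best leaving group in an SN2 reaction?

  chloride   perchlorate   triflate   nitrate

triflate

Rank by basicity of the departing species: weakest base leaves most easily.
triflate: pKₐ(CF₃SO₃H (triflic acid)) ≈ -14
perchlorate: pKₐ(HClO₄) ≈ -10
chloride: pKₐ(HCl) ≈ -7
nitrate: pKₐ(HNO₃) ≈ -1.3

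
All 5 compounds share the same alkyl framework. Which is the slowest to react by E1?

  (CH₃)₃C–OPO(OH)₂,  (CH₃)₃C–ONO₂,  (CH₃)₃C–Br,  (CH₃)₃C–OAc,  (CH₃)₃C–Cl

(CH₃)₃C–OAc

Identical carbon frameworks mean the comparison reduces to leaving-group quality.
The more stable X⁻ (or X) is on its own — i.e. the weaker a base it is — the better a leaving group it makes.
(CH₃)₃C–Br loses Br⁻: pKₐ(HBr) ≈ -9
(CH₃)₃C–Cl loses Cl⁻: pKₐ(HCl) ≈ -7
(CH₃)₃C–ONO₂ loses NO₃⁻: pKₐ(HNO₃) ≈ -1.3
(CH₃)₃C–OPO(OH)₂ loses H₂PO₄⁻: pKₐ(H₃PO₄) ≈ 2.1
(CH₃)₃C–OAc loses AcO⁻: pKₐ(CH₃COOH) ≈ 4.8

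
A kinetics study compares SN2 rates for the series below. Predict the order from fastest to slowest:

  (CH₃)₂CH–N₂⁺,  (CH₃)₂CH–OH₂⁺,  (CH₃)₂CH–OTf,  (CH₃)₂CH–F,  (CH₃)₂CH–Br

Same R in every case — rank the leaving groups.
The more stable X⁻ (or X) is on its own — i.e. the weaker a base it is — the better a leaving group it makes.
(CH₃)₂CH–N₂⁺ loses N₂: no meaningful conjugate acid; N₂ departs as an exceptionally stable neutral molecule
(CH₃)₂CH–OTf loses OTf⁻: pKₐ(CF₃SO₃H (triflic acid)) ≈ -14
(CH₃)₂CH–Br loses Br⁻: pKₐ(HBr) ≈ -9
(CH₃)₂CH–OH₂⁺ loses H₂O: pKₐ(H₃O⁺) ≈ -1.7
(CH₃)₂CH–F loses F⁻: pKₐ(HF) ≈ 3.2

(CH₃)₂CH–N₂⁺ > (CH₃)₂CH–OTf > (CH₃)₂CH–Br > (CH₃)₂CH–OH₂⁺ > (CH₃)₂CH–F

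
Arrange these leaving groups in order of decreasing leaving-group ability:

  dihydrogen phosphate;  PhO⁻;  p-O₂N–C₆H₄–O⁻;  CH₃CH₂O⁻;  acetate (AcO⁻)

dihydrogen phosphate > acetate (AcO⁻) > p-O₂N–C₆H₄–O⁻ > PhO⁻ > CH₃CH₂O⁻

Leaving-group ability tracks the stability of the departed species; conjugate-acid pKₐ is the usual yardstick (lower pKₐ → better LG).
dihydrogen phosphate: pKₐ(H₃PO₄) ≈ 2.1
acetate (AcO⁻): pKₐ(CH₃COOH) ≈ 4.8 — resonance-stabilised but still a weak base
p-O₂N–C₆H₄–O⁻: pKₐ(p-nitrophenol) ≈ 7.2 — nitro group delocalises the charge; the classic chromogenic LG
PhO⁻: pKₐ(C₆H₅OH (phenol)) ≈ 10
CH₃CH₂O⁻: pKₐ(CH₃CH₂OH) ≈ 16 — strong base; alkoxides do not leave unassisted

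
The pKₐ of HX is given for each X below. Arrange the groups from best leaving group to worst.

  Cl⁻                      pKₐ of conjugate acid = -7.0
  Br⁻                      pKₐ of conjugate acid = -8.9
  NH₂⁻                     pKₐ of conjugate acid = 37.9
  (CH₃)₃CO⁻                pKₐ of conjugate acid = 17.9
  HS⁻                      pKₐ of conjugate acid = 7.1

Br⁻ > Cl⁻ > HS⁻ > (CH₃)₃CO⁻ > NH₂⁻

Lower conjugate-acid pKₐ ⇒ weaker base ⇒ better leaving group.
Sorting by the given values: Br⁻ (-8.9), Cl⁻ (-7.0), HS⁻ (7.1), (CH₃)₃CO⁻ (17.9), NH₂⁻ (37.9).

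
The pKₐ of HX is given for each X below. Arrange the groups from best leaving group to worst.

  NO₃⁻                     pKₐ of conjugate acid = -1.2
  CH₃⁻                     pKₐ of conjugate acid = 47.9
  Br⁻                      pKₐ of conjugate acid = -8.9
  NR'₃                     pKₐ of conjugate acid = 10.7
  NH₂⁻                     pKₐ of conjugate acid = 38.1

Lower conjugate-acid pKₐ ⇒ weaker base ⇒ better leaving group.
Sorting by the given values: Br⁻ (-8.9), NO₃⁻ (-1.2), NR'₃ (10.7), NH₂⁻ (38.1), CH₃⁻ (47.9).

Br⁻ > NO₃⁻ > NR'₃ > NH₂⁻ > CH₃⁻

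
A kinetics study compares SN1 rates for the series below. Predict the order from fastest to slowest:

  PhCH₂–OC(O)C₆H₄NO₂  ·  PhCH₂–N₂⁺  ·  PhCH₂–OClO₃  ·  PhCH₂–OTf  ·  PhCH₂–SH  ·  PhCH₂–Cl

PhCH₂–N₂⁺ > PhCH₂–OTf > PhCH₂–OClO₃ > PhCH₂–Cl > PhCH₂–OC(O)C₆H₄NO₂ > PhCH₂–SH

Same R in every case — rank the leaving groups.
Rank by basicity of the departing species: weakest base leaves most easily.
PhCH₂–N₂⁺ loses N₂: no meaningful conjugate acid; N₂ departs as an exceptionally stable neutral molecule
PhCH₂–OTf loses OTf⁻: pKₐ(CF₃SO₃H (triflic acid)) ≈ -14
PhCH₂–OClO₃ loses ClO₄⁻: pKₐ(HClO₄) ≈ -10
PhCH₂–Cl loses Cl⁻: pKₐ(HCl) ≈ -7
PhCH₂–OC(O)C₆H₄NO₂ loses p-O₂N–C₆H₄–COO⁻: pKₐ(p-nitrobenzoic acid) ≈ 3.4
PhCH₂–SH loses HS⁻: pKₐ(H₂S) ≈ 7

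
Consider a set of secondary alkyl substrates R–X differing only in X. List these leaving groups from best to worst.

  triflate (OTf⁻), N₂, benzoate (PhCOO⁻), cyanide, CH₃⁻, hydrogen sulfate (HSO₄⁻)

The more stable X⁻ (or X) is on its own — i.e. the weaker a base it is — the better a leaving group it makes.
N₂: no meaningful conjugate acid; N₂ departs as an exceptionally stable neutral molecule
triflate (OTf⁻): pKₐ(CF₃SO₃H (triflic acid)) ≈ -14 — charge spread over three oxygens and a CF₃ group; the premier leaving group in synthesis
hydrogen sulfate (HSO₄⁻): pKₐ(H₂SO₄) ≈ -3 — conjugate base of a strong mineral acid
benzoate (PhCOO⁻): pKₐ(C₆H₅COOH) ≈ 4.2
cyanide: pKₐ(HCN) ≈ 9.2 — sp carbon stabilises the charge somewhat, but still a poor LG
CH₃⁻: pKₐ(CH₄) ≈ 48 — unstabilised carbanion; the worst conceivable leaving group

N₂ > triflate (OTf⁻) > hydrogen sulfate (HSO₄⁻) > benzoate (PhCOO⁻) > cyanide > CH₃⁻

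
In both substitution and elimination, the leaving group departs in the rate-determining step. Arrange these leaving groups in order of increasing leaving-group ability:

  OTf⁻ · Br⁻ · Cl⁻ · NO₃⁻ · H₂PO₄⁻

H₂PO₄⁻ < NO₃⁻ < Cl⁻ < Br⁻ < OTf⁻

OTf⁻: pKₐ(CF₃SO₃H (triflic acid)) ≈ -14
Br⁻: pKₐ(HBr) ≈ -9 — weak base; good leaving group
Cl⁻: pKₐ(HCl) ≈ -7 — moderately weak base
NO₃⁻: pKₐ(HNO₃) ≈ -1.3 — resonance-delocalised over three oxygens
H₂PO₄⁻: pKₐ(H₃PO₄) ≈ 2.1
The question asks for worst first, so the sequence is read in increasing leaving-group ability.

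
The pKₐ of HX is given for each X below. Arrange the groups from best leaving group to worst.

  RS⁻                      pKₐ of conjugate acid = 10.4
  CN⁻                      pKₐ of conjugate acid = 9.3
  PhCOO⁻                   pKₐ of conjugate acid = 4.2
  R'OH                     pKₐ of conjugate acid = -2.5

Lower conjugate-acid pKₐ ⇒ weaker base ⇒ better leaving group.
Sorting by the given values: R'OH (-2.5), PhCOO⁻ (4.2), CN⁻ (9.3), RS⁻ (10.4).

R'OH > PhCOO⁻ > CN⁻ > RS⁻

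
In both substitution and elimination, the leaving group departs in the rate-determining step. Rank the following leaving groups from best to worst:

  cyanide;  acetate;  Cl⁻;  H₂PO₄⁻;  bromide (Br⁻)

bromide (Br⁻) > Cl⁻ > H₂PO₄⁻ > acetate > cyanide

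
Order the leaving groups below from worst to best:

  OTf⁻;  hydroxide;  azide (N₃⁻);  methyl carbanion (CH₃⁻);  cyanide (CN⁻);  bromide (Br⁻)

methyl carbanion (CH₃⁻) < hydroxide < cyanide (CN⁻) < azide (N₃⁻) < bromide (Br⁻) < OTf⁻

The more stable X⁻ (or X) is on its own — i.e. the weaker a base it is — the better a leaving group it makes.
OTf⁻: pKₐ(CF₃SO₃H (triflic acid)) ≈ -14
bromide (Br⁻): pKₐ(HBr) ≈ -9
azide (N₃⁻): pKₐ(HN₃) ≈ 4.7
cyanide (CN⁻): pKₐ(HCN) ≈ 9.2
hydroxide: pKₐ(H₂O) ≈ 15.7
methyl carbanion (CH₃⁻): pKₐ(CH₄) ≈ 48
Reversing gives the worst-to-best order requested.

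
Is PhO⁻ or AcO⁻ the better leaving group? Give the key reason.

AcO⁻ is the better leaving group.
pKₐ(CH₃COOH) ≈ 4.8 versus pKₐ(C₆H₅OH (phenol)) ≈ 10: AcO⁻ is the much weaker base.
Resonance-stabilised but still a weak base.

AcO⁻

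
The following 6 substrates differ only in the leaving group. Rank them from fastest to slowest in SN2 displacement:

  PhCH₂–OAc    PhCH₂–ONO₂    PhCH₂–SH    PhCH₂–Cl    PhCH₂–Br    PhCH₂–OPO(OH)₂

The skeletons are identical, so relative rate is governed entirely by leaving-group ability.
Leaving-group ability tracks the stability of the departed species; conjugate-acid pKₐ is the usual yardstick (lower pKₐ → better LG).
PhCH₂–Br loses Br⁻: pKₐ(HBr) ≈ -9
PhCH₂–Cl loses Cl⁻: pKₐ(HCl) ≈ -7
PhCH₂–ONO₂ loses NO₃⁻: pKₐ(HNO₃) ≈ -1.3
PhCH₂–OPO(OH)₂ loses H₂PO₄⁻: pKₐ(H₃PO₄) ≈ 2.1
PhCH₂–OAc loses AcO⁻: pKₐ(CH₃COOH) ≈ 4.8
PhCH₂–SH loses HS⁻: pKₐ(H₂S) ≈ 7

PhCH₂–Br > PhCH₂–Cl > PhCH₂–ONO₂ > PhCH₂–OPO(OH)₂ > PhCH₂–OAc > PhCH₂–SH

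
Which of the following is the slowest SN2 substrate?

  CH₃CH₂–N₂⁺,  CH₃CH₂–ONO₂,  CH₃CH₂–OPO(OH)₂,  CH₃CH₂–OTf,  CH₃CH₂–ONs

CH₃CH₂–OPO(OH)₂

The skeletons are identical, so relative rate is governed entirely by leaving-group ability.
Leaving-group ability tracks the stability of the departed species; conjugate-acid pKₐ is the usual yardstick (lower pKₐ → better LG).
CH₃CH₂–N₂⁺ loses N₂: no meaningful conjugate acid; N₂ departs as an exceptionally stable neutral molecule
CH₃CH₂–OTf loses OTf⁻: pKₐ(CF₃SO₃H (triflic acid)) ≈ -14
CH₃CH₂–ONs loses ONs⁻: pKₐ(p-O₂NC₆H₄SO₃H) ≈ -3.5
CH₃CH₂–ONO₂ loses NO₃⁻: pKₐ(HNO₃) ≈ -1.3
CH₃CH₂–OPO(OH)₂ loses H₂PO₄⁻: pKₐ(H₃PO₄) ≈ 2.1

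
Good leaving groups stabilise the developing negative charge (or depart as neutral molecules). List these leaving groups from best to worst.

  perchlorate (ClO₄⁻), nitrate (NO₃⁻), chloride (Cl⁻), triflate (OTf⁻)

triflate (OTf⁻) > perchlorate (ClO₄⁻) > chloride (Cl⁻) > nitrate (NO₃⁻)

Rank by basicity of the departing species: weakest base leaves most easily.
triflate (OTf⁻): pKₐ(CF₃SO₃H (triflic acid)) ≈ -14
perchlorate (ClO₄⁻): pKₐ(HClO₄) ≈ -10
chloride (Cl⁻): pKₐ(HCl) ≈ -7
nitrate (NO₃⁻): pKₐ(HNO₃) ≈ -1.3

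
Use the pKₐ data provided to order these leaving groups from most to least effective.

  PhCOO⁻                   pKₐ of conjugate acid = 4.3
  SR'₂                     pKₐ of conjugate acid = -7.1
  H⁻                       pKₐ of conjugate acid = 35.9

SR'₂ > PhCOO⁻ > H⁻

Lower conjugate-acid pKₐ ⇒ weaker base ⇒ better leaving group.
Sorting by the given values: SR'₂ (-7.1), PhCOO⁻ (4.3), H⁻ (35.9).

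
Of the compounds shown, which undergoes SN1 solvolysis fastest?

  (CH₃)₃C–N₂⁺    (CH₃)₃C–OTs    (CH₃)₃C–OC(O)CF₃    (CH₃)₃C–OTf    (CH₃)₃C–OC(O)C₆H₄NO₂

Same R in every case — rank the leaving groups.
Leaving-group ability tracks the stability of the departed species; conjugate-acid pKₐ is the usual yardstick (lower pKₐ → better LG).
(CH₃)₃C–N₂⁺ loses N₂: no meaningful conjugate acid; N₂ departs as an exceptionally stable neutral molecule
(CH₃)₃C–OTf loses OTf⁻: pKₐ(CF₃SO₃H (triflic acid)) ≈ -14
(CH₃)₃C–OTs loses OTs⁻: pKₐ(p-CH₃C₆H₄SO₃H (TsOH)) ≈ -2.8
(CH₃)₃C–OC(O)CF₃ loses CF₃COO⁻: pKₐ(CF₃COOH) ≈ 0.2
(CH₃)₃C–OC(O)C₆H₄NO₂ loses p-O₂N–C₆H₄–COO⁻: pKₐ(p-nitrobenzoic acid) ≈ 3.4

(CH₃)₃C–N₂⁺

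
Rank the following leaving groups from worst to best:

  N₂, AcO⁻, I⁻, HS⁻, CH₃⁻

N₂: no meaningful conjugate acid; N₂ departs as an exceptionally stable neutral molecule
I⁻: pKₐ(HI) ≈ -10 — large, highly polarisable; very weak base
AcO⁻: pKₐ(CH₃COOH) ≈ 4.8 — resonance-stabilised but still a weak base
HS⁻: pKₐ(H₂S) ≈ 7 — larger and more polarisable than the oxygen analogue
CH₃⁻: pKₐ(CH₄) ≈ 48 — unstabilised carbanion; the worst conceivable leaving group
Reversing gives the worst-to-best order requested.

CH₃⁻ < HS⁻ < AcO⁻ < I⁻ < N₂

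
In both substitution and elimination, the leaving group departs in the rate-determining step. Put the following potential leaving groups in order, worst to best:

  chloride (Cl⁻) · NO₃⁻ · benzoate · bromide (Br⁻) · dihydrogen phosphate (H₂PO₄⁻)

benzoate < dihydrogen phosphate (H₂PO₄⁻) < NO₃⁻ < chloride (Cl⁻) < bromide (Br⁻)

Leaving-group ability tracks the stability of the departed species; conjugate-acid pKₐ is the usual yardstick (lower pKₐ → better LG).
bromide (Br⁻): pKₐ(HBr) ≈ -9
chloride (Cl⁻): pKₐ(HCl) ≈ -7
NO₃⁻: pKₐ(HNO₃) ≈ -1.3
dihydrogen phosphate (H₂PO₄⁻): pKₐ(H₃PO₄) ≈ 2.1
benzoate: pKₐ(C₆H₅COOH) ≈ 4.2
Listed from poorest to best leaving group as asked.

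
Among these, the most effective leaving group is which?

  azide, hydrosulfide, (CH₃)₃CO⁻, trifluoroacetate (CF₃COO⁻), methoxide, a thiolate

trifluoroacetate (CF₃COO⁻)

Leaving-group ability tracks the stability of the departed species; conjugate-acid pKₐ is the usual yardstick (lower pKₐ → better LG).
trifluoroacetate (CF₃COO⁻): pKₐ(CF₃COOH) ≈ 0.2
azide: pKₐ(HN₃) ≈ 4.7
hydrosulfide: pKₐ(H₂S) ≈ 7
a thiolate: pKₐ(RSH (a thiol)) ≈ 10.5
methoxide: pKₐ(CH₃OH) ≈ 15.5
(CH₃)₃CO⁻: pKₐ(t-BuOH) ≈ 18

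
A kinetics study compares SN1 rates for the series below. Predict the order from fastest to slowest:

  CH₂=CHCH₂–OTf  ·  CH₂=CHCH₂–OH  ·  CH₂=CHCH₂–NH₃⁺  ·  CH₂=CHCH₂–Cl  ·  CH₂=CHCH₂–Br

CH₂=CHCH₂–OTf > CH₂=CHCH₂–Br > CH₂=CHCH₂–Cl > CH₂=CHCH₂–NH₃⁺ > CH₂=CHCH₂–OH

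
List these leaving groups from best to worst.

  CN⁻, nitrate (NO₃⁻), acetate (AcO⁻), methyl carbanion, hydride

nitrate (NO₃⁻) > acetate (AcO⁻) > CN⁻ > hydride > methyl carbanion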